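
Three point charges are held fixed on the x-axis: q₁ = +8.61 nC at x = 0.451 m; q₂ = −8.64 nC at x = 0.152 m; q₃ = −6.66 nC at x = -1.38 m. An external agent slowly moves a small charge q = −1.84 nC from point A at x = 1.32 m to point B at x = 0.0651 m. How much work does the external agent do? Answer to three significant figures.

For quasistatic motion the external work equals the change in potential energy: W_ext = qΔV = q(V_B − V_A).
At A: distances to the source charges are 0.869 m, 1.17 m, 2.70 m; V_A = Σ kqᵢ/rᵢ = 0.396 V.
At B: distances to the source charges are 0.386 m, 0.0869 m, 1.45 m; V_B = Σ kqᵢ/rᵢ = -735 V.
ΔV = V_B − V_A = -735 V.
W_ext = qΔV = (-1.84×10⁻⁹ C)(-735 V) = 1.35×10⁻⁶ J.

1.35×10⁻⁶ J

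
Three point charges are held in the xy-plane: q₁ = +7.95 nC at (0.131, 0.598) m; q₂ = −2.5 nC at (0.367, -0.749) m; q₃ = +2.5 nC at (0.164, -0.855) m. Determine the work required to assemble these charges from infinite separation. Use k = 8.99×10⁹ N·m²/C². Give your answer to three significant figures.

The assembly work is the sum of pairwise potential energies, U = Σ_{i<j} kqᵢqⱼ/rᵢⱼ.
Pair separations: r₁₂ = 1.37 m, r₁₃ = 1.45 m, r₂₃ = 0.229 m.
U = (-1.31×10⁻⁷) + (1.23×10⁻⁷) + (-2.45×10⁻⁷) = -2.53×10⁻⁷ J.

-2.53×10⁻⁷ J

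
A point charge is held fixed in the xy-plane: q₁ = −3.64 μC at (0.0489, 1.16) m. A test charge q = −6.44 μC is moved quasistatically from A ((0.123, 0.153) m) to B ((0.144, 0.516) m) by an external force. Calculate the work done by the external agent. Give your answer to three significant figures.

For quasistatic motion the external work equals the change in potential energy: W_ext = qΔV = q(V_B − V_A).
At A: distance to the source charge is 1.01 m; V_A = kq₁/r = -3.24×10⁴ V.
At B: distance to the source charge is 0.651 m; V_B = kq₁/r = -5.03×10⁴ V.
ΔV = V_B − V_A = -1.79×10⁴ V.
W_ext = qΔV = (-6.44×10⁻⁶ C)(-1.79×10⁴ V) = 0.115 J.

0.115 J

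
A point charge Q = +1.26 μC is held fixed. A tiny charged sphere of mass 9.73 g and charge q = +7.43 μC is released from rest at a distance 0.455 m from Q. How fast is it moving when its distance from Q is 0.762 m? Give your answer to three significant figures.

Only the electrostatic force acts, so mechanical energy is conserved: ½mv² = U₁ − U₂ = kQq(1/r₁ − 1/r₂).
U₁ − U₂ = (8.99×10⁹ N·m²/C²)(1.26×10⁻⁶ C)(7.43×10⁻⁶ C)(1/0.455 − 1/0.762) = 0.0745 J.
v = √(2·0.0745/9.73×10⁻³) = 3.91 m/s.

3.91 m/s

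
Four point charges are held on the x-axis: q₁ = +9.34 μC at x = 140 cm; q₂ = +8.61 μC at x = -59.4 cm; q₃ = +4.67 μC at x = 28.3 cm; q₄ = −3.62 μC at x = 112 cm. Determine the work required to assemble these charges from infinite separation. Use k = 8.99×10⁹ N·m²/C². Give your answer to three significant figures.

-0.305 J

The assembly work is the sum of pairwise potential energies, U = Σ_{i<j} kqᵢqⱼ/rᵢⱼ.
Pair separations: r₁₂ = 1.99 m, r₁₃ = 1.12 m, r₁₄ = 0.280 m, r₂₃ = 0.877 m, r₂₄ = 1.71 m, r₃₄ = 0.837 m.
Summing all 6 pair terms gives U = -0.305 J.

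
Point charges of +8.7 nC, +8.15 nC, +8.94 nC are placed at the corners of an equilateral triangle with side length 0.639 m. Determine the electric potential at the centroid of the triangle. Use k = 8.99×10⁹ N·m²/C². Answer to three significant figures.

628 V

Electric potential is a scalar, so the contributions from each charge add algebraically: V = Σ kqᵢ/rᵢ.
The distance from each vertex to the centroid is a/√3 = 0.369 m.
V = k[(8.70×10⁻⁹)/(0.369) + (8.15×10⁻⁹)/(0.369) + (8.94×10⁻⁹)/(0.369)] = 628 V.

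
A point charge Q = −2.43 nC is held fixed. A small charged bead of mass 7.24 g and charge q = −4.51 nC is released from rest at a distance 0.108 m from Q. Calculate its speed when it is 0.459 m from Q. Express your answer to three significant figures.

0.0139 m/s

Only the electrostatic force acts, so mechanical energy is conserved: ½mv² = U₁ − U₂ = kQq(1/r₁ − 1/r₂).
U₁ − U₂ = (8.99×10⁹ N·m²/C²)(-2.43×10⁻⁹ C)(-4.51×10⁻⁹ C)(1/0.108 − 1/0.459) = 6.98×10⁻⁷ J.
v = √(2·6.98×10⁻⁷/7.24×10⁻³) = 0.0139 m/s.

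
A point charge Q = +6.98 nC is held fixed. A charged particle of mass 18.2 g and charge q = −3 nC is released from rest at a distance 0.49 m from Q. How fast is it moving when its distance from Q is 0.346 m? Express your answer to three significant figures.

Only the electrostatic force acts, so mechanical energy is conserved: ½mv² = U₁ − U₂ = kQq(1/r₁ − 1/r₂).
U₁ − U₂ = (8.99×10⁹ N·m²/C²)(6.98×10⁻⁹ C)(-3.00×10⁻⁹ C)(1/0.490 − 1/0.346) = 1.60×10⁻⁷ J.
v = √(2·1.60×10⁻⁷/0.0182) = 4.19×10⁻³ m/s.

4.19×10⁻³ m/s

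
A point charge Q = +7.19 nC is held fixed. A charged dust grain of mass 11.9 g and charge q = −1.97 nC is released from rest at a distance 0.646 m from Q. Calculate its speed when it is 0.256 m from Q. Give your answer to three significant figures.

7.10×10⁻³ m/s

Only the electrostatic force acts, so mechanical energy is conserved: ½mv² = U₁ − U₂ = kQq(1/r₁ − 1/r₂).
U₁ − U₂ = (8.99×10⁹ N·m²/C²)(7.19×10⁻⁹ C)(-1.97×10⁻⁹ C)(1/0.646 − 1/0.256) = 3.00×10⁻⁷ J.
v = √(2·3.00×10⁻⁷/0.0119) = 7.10×10⁻³ m/s.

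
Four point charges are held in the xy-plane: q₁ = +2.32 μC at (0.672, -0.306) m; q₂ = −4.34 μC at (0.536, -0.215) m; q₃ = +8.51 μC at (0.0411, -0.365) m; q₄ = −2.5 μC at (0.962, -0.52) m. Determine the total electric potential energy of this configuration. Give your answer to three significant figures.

-1.08 J

The work to assemble the configuration equals its total potential energy, U = Σ kqᵢqⱼ/rᵢⱼ over all pairs.
Pair separations: r₁₂ = 0.164 m, r₁₃ = 0.634 m, r₁₄ = 0.360 m, r₂₃ = 0.517 m, r₂₄ = 0.524 m, r₃₄ = 0.934 m.
Summing all 6 pair terms gives U = -1.08 J.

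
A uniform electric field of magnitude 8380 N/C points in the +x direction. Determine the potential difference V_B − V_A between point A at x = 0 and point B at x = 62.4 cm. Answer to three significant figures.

-5230 V

In a uniform field, potential decreases in the direction of E: V_B − V_A = −E·Δx.
V_B − V_A = −(8380 V/m)(0.624 m) = -5230 V.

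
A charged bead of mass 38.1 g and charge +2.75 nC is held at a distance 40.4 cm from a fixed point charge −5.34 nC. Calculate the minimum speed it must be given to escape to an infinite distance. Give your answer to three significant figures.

4.14×10⁻³ m/s

To just escape, total mechanical energy must reach zero at infinity: ½mv²_min + U = 0, so ½mv²_min = −U = |kQq|/r.
|U| = |kQq|/r = (8.99×10⁹ N·m²/C²)(5.34×10⁻⁹)(2.75×10⁻⁹)/(0.404) = 3.27×10⁻⁷ J.
v_min = √(2|U|/m) = √(2·3.27×10⁻⁷/0.0381) = 4.14×10⁻³ m/s.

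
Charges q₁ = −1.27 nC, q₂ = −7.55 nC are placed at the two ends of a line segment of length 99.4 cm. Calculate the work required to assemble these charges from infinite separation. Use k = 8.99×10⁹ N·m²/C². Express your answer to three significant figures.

8.67×10⁻⁸ J

The assembly work is the sum of pairwise potential energies, U = Σ_{i<j} kqᵢqⱼ/rᵢⱼ.
The separation is r = 0.994 m.
U = (8.67×10⁻⁸) = 8.67×10⁻⁸ J.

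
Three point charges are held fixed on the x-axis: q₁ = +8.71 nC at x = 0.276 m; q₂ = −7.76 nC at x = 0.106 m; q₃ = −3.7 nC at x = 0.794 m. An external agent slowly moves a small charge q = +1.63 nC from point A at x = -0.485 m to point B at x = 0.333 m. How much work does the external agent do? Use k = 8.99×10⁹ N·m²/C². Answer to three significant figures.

For quasistatic motion the external work equals the change in potential energy: W_ext = qΔV = q(V_B − V_A).
At A: distances to the source charges are 0.761 m, 0.591 m, 1.28 m; V_A = Σ kqᵢ/rᵢ = -41.2 V.
At B: distances to the source charges are 0.0570 m, 0.227 m, 0.461 m; V_B = Σ kqᵢ/rᵢ = 994 V.
ΔV = V_B − V_A = 1040 V.
W_ext = qΔV = (1.63×10⁻⁹ C)(1040 V) = 1.69×10⁻⁶ J.

1.69×10⁻⁶ J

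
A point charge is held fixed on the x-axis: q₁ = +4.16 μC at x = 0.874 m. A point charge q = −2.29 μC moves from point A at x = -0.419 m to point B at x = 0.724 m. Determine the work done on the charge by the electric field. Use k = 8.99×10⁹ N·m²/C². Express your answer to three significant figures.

0.505 J

The work done by the electric force is W_field = −ΔU = −q(V_B − V_A) = q(V_A − V_B).
At A: distance to the source charge is 1.29 m; V_A = kq₁/r = 2.89×10⁴ V.
At B: distance to the source charge is 0.150 m; V_B = kq₁/r = 2.49×10⁵ V.
ΔV = V_B − V_A = 2.20×10⁵ V.
W_field = −qΔV = −(-2.29×10⁻⁶ C)(2.20×10⁵ V) = 0.505 J.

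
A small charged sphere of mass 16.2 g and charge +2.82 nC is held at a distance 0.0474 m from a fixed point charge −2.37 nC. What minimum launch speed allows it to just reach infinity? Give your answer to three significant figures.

0.0125 m/s

To just escape, total mechanical energy must reach zero at infinity: ½mv²_min + U = 0, so ½mv²_min = −U = |kQq|/r.
|U| = |kQq|/r = (8.99×10⁹ N·m²/C²)(2.37×10⁻⁹)(2.82×10⁻⁹)/(0.0474) = 1.27×10⁻⁶ J.
v_min = √(2|U|/m) = √(2·1.27×10⁻⁶/0.0162) = 0.0125 m/s.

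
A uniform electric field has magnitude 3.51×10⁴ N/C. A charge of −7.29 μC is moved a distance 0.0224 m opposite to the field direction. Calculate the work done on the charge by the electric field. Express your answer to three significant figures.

The potential change for a displacement 0.0224 m opposite to the field direction is ΔV = +Ed = 786 V.
W_field = −qΔV = 5.73×10⁻³ J.

5.73×10⁻³ J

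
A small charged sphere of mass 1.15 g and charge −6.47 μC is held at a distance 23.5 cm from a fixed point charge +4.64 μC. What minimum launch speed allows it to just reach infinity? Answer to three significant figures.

To just escape, total mechanical energy must reach zero at infinity: ½mv²_min + U = 0, so ½mv²_min = −U = |kQq|/r.
|U| = |kQq|/r = (8.99×10⁹ N·m²/C²)(4.64×10⁻⁶)(6.47×10⁻⁶)/(0.235) = 1.15 J.
v_min = √(2|U|/m) = √(2·1.15/1.15×10⁻³) = 44.7 m/s.

44.7 m/s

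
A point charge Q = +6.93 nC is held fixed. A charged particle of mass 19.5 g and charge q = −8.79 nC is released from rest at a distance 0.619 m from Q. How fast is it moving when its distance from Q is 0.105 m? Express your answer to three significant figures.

Only the electrostatic force acts, so mechanical energy is conserved: ½mv² = U₁ − U₂ = kQq(1/r₁ − 1/r₂).
U₁ − U₂ = (8.99×10⁹ N·m²/C²)(6.93×10⁻⁹ C)(-8.79×10⁻⁹ C)(1/0.619 − 1/0.105) = 4.33×10⁻⁶ J.
v = √(2·4.33×10⁻⁶/0.0195) = 0.0211 m/s.

0.0211 m/s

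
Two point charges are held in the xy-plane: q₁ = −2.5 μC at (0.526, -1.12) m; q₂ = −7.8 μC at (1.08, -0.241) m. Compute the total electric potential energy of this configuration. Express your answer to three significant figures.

0.169 J

The work to assemble the configuration equals its total potential energy, U = Σ kqᵢqⱼ/rᵢⱼ over all pairs.
Pair separations: r₁₂ = 1.04 m.
U = (0.169) = 0.169 J.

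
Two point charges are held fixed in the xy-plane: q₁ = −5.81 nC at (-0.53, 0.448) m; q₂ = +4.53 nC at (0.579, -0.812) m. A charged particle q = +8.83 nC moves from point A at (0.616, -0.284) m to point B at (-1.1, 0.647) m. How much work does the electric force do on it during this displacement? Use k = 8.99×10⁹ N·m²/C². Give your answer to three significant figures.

The work done by the electric force is W_field = −ΔU = −q(V_B − V_A) = q(V_A − V_B).
At A: distances to the source charges are 1.36 m, 0.529 m; V_A = Σ kqᵢ/rᵢ = 38.5 V.
At B: distances to the source charges are 0.604 m, 2.22 m; V_B = Σ kqᵢ/rᵢ = -68.2 V.
ΔV = V_B − V_A = -107 V.
W_field = −qΔV = −(8.83×10⁻⁹ C)(-107 V) = 9.42×10⁻⁷ J.

9.42×10⁻⁷ J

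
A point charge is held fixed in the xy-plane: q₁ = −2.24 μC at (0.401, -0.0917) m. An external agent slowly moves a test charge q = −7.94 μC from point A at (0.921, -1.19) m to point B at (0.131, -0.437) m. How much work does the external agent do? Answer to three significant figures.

0.233 J

For quasistatic motion the external work equals the change in potential energy: W_ext = qΔV = q(V_B − V_A).
At A: distance to the source charge is 1.22 m; V_A = kq₁/r = -1.66×10⁴ V.
At B: distance to the source charge is 0.438 m; V_B = kq₁/r = -4.59×10⁴ V.
ΔV = V_B − V_A = -2.94×10⁴ V.
W_ext = qΔV = (-7.94×10⁻⁶ C)(-2.94×10⁴ V) = 0.233 J.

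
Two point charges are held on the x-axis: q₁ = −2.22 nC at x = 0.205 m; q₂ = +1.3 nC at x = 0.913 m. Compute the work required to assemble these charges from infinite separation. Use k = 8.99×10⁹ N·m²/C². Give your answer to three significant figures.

The work to assemble the configuration equals its total potential energy, U = Σ kqᵢqⱼ/rᵢⱼ over all pairs.
Pair separations: r₁₂ = 0.708 m.
U = (-3.66×10⁻⁸) = -3.66×10⁻⁸ J.

-3.66×10⁻⁸ J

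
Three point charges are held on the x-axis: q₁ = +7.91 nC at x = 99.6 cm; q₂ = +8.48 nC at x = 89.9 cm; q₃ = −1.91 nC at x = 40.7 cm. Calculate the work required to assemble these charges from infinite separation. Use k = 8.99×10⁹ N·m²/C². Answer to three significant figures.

5.69×10⁻⁶ J

The work to assemble the configuration equals its total potential energy, U = Σ kqᵢqⱼ/rᵢⱼ over all pairs.
Pair separations: r₁₂ = 0.0970 m, r₁₃ = 0.589 m, r₂₃ = 0.492 m.
U = (6.22×10⁻⁶) + (-2.31×10⁻⁷) + (-2.96×10⁻⁷) = 5.69×10⁻⁶ J.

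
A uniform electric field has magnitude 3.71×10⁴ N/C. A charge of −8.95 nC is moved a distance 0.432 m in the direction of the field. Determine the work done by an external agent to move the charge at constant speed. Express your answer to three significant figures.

1.43×10⁻⁴ J

The potential change for a displacement 0.432 m in the direction of the field is ΔV = −Ed = -1.60×10⁴ V.
W_ext = qΔV = 1.43×10⁻⁴ J.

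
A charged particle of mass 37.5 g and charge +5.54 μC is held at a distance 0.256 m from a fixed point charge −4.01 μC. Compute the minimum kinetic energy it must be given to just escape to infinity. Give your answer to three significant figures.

To just escape, total mechanical energy must reach zero at infinity: ½mv²_min + U = 0, so ½mv²_min = −U = |kQq|/r.
|U| = |kQq|/r = (8.99×10⁹ N·m²/C²)(4.01×10⁻⁶)(5.54×10⁻⁶)/(0.256) = 0.780 J.

0.780 J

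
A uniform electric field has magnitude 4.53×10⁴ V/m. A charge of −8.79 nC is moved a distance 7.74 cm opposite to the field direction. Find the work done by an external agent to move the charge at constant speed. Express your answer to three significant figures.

The potential change for a displacement 7.74 cm opposite to the field direction is ΔV = +Ed = 3510 V.
W_ext = qΔV = -3.08×10⁻⁵ J.

-3.08×10⁻⁵ J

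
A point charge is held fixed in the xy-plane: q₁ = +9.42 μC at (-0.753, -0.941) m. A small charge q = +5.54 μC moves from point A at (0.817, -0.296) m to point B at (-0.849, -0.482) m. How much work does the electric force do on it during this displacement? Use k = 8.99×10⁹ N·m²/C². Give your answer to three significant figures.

-0.724 J

The work done by the electric force is W_field = −ΔU = −q(V_B − V_A) = q(V_A − V_B).
At A: distance to the source charge is 1.70 m; V_A = kq₁/r = 4.99×10⁴ V.
At B: distance to the source charge is 0.469 m; V_B = kq₁/r = 1.81×10⁵ V.
ΔV = V_B − V_A = 1.31×10⁵ V.
W_field = −qΔV = −(5.54×10⁻⁶ C)(1.31×10⁵ V) = -0.724 J.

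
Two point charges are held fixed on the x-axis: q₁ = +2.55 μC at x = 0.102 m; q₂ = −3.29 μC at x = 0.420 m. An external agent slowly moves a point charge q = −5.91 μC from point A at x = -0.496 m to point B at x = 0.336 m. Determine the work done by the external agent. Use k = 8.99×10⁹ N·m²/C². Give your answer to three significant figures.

For quasistatic motion the external work equals the change in potential energy: W_ext = qΔV = q(V_B − V_A).
At A: distances to the source charges are 0.598 m, 0.916 m; V_A = Σ kqᵢ/rᵢ = 6050 V.
At B: distances to the source charges are 0.234 m, 0.0840 m; V_B = Σ kqᵢ/rᵢ = -2.54×10⁵ V.
ΔV = V_B − V_A = -2.60×10⁵ V.
W_ext = qΔV = (-5.91×10⁻⁶ C)(-2.60×10⁵ V) = 1.54 J.

1.54 J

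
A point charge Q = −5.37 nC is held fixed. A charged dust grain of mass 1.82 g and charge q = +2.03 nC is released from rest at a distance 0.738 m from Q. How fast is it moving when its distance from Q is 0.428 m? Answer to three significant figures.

Only the electrostatic force acts, so mechanical energy is conserved: ½mv² = U₁ − U₂ = kQq(1/r₁ − 1/r₂).
U₁ − U₂ = (8.99×10⁹ N·m²/C²)(-5.37×10⁻⁹ C)(2.03×10⁻⁹ C)(1/0.738 − 1/0.428) = 9.62×10⁻⁸ J.
v = √(2·9.62×10⁻⁸/1.82×10⁻³) = 0.0103 m/s.

0.0103 m/s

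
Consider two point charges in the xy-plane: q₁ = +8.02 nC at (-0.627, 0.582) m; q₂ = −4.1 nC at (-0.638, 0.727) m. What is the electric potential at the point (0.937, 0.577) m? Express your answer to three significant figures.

Electric potential is a scalar, so the contributions from each charge add algebraically: V = Σ kqᵢ/rᵢ.
Distances from the field point to each charge: r₁ = 1.56 m, r₂ = 1.58 m.
V = k[(8.02×10⁻⁹)/(1.56) + (-4.10×10⁻⁹)/(1.58)] = 22.8 V.

22.8 V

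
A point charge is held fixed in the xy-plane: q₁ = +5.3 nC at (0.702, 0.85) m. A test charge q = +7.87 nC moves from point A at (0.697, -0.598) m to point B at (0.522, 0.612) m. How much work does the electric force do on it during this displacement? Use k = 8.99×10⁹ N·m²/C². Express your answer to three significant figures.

The work done by the electric force is W_field = −ΔU = −q(V_B − V_A) = q(V_A − V_B).
At A: distance to the source charge is 1.45 m; V_A = kq₁/r = 32.9 V.
At B: distance to the source charge is 0.298 m; V_B = kq₁/r = 160 V.
ΔV = V_B − V_A = 127 V.
W_field = −qΔV = −(7.87×10⁻⁹ C)(127 V) = -9.98×10⁻⁷ J.

-9.98×10⁻⁷ J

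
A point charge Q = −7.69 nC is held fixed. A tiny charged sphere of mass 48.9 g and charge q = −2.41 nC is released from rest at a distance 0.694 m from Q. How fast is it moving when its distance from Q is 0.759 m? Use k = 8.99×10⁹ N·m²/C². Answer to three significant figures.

9.17×10⁻⁴ m/s

Only the electrostatic force acts, so mechanical energy is conserved: ½mv² = U₁ − U₂ = kQq(1/r₁ − 1/r₂).
U₁ − U₂ = (8.99×10⁹ N·m²/C²)(-7.69×10⁻⁹ C)(-2.41×10⁻⁹ C)(1/0.694 − 1/0.759) = 2.06×10⁻⁸ J.
v = √(2·2.06×10⁻⁸/0.0489) = 9.17×10⁻⁴ m/s.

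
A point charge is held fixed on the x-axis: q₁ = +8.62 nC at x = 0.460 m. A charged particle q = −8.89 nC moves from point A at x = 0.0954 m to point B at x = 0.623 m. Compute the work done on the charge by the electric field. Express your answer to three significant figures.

2.34×10⁻⁶ J

The work done by the electric force is W_field = −ΔU = −q(V_B − V_A) = q(V_A − V_B).
At A: distance to the source charge is 0.365 m; V_A = kq₁/r = 213 V.
At B: distance to the source charge is 0.163 m; V_B = kq₁/r = 475 V.
ΔV = V_B − V_A = 263 V.
W_field = −qΔV = −(-8.89×10⁻⁹ C)(263 V) = 2.34×10⁻⁶ J.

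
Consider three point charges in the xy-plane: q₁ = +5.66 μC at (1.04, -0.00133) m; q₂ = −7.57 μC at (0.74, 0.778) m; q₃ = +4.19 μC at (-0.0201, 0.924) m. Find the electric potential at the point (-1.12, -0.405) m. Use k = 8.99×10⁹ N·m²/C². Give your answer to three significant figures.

1.41×10⁴ V

Electric potential is a scalar, so the contributions from each charge add algebraically: V = Σ kqᵢ/rᵢ.
Distances from the field point to each charge: r₁ = 2.20 m, r₂ = 2.20 m, r₃ = 1.73 m.
V = k[(5.66×10⁻⁶)/(2.20) + (-7.57×10⁻⁶)/(2.20) + (4.19×10⁻⁶)/(1.73)] = 1.41×10⁴ V.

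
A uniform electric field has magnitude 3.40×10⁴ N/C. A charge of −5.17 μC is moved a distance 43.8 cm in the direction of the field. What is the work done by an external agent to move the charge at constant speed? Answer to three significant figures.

The potential change for a displacement 43.8 cm in the direction of the field is ΔV = −Ed = -1.49×10⁴ V.
W_ext = qΔV = 0.0770 J.

0.0770 J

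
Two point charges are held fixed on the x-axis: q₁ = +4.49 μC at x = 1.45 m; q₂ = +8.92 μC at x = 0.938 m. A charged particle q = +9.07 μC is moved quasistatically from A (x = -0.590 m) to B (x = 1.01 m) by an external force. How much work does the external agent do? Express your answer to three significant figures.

For quasistatic motion the external work equals the change in potential energy: W_ext = qΔV = q(V_B − V_A).
At A: distances to the source charges are 2.04 m, 1.53 m; V_A = Σ kqᵢ/rᵢ = 7.23×10⁴ V.
At B: distances to the source charges are 0.440 m, 0.0720 m; V_B = Σ kqᵢ/rᵢ = 1.21×10⁶ V.
ΔV = V_B − V_A = 1.13×10⁶ V.
W_ext = qΔV = (9.07×10⁻⁶ C)(1.13×10⁶ V) = 10.3 J.

10.3 J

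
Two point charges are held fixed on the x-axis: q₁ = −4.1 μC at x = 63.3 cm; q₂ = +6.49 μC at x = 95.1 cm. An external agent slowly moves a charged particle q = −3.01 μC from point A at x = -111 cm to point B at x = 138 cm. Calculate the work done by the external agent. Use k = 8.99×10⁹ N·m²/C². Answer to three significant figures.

For quasistatic motion the external work equals the change in potential energy: W_ext = qΔV = q(V_B − V_A).
At A: distances to the source charges are 1.74 m, 2.06 m; V_A = Σ kqᵢ/rᵢ = 7160 V.
At B: distances to the source charges are 0.747 m, 0.429 m; V_B = Σ kqᵢ/rᵢ = 8.67×10⁴ V.
ΔV = V_B − V_A = 7.95×10⁴ V.
W_ext = qΔV = (-3.01×10⁻⁶ C)(7.95×10⁴ V) = -0.239 J.

-0.239 J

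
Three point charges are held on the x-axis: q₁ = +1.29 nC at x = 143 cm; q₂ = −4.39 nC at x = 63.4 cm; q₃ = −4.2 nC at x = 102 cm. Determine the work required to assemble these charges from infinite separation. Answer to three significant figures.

The assembly work is the sum of pairwise potential energies, U = Σ_{i<j} kqᵢqⱼ/rᵢⱼ.
Pair separations: r₁₂ = 0.796 m, r₁₃ = 0.410 m, r₂₃ = 0.386 m.
U = (-6.40×10⁻⁸) + (-1.19×10⁻⁷) + (4.29×10⁻⁷) = 2.47×10⁻⁷ J.

2.47×10⁻⁷ J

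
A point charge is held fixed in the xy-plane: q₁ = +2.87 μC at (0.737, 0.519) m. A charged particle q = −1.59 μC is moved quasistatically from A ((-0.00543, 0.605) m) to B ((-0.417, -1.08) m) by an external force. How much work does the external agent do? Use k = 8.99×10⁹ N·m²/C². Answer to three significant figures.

0.0341 J

For quasistatic motion the external work equals the change in potential energy: W_ext = qΔV = q(V_B − V_A).
At A: distance to the source charge is 0.747 m; V_A = kq₁/r = 3.45×10⁴ V.
At B: distance to the source charge is 1.97 m; V_B = kq₁/r = 1.31×10⁴ V.
ΔV = V_B − V_A = -2.14×10⁴ V.
W_ext = qΔV = (-1.59×10⁻⁶ C)(-2.14×10⁴ V) = 0.0341 J.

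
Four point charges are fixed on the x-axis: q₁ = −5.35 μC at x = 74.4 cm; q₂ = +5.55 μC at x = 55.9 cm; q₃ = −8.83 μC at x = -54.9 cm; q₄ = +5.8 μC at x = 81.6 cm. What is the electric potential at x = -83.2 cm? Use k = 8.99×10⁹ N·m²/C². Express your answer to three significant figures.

-2.44×10⁵ V

Electric potential is a scalar, so the contributions from each charge add algebraically: V = Σ kqᵢ/rᵢ.
Distances from the field point to each charge: r₁ = 1.58 m, r₂ = 1.39 m, r₃ = 0.283 m, r₄ = 1.65 m.
V = k[(-5.35×10⁻⁶)/(1.58) + (5.55×10⁻⁶)/(1.39) + (-8.83×10⁻⁶)/(0.283) + (5.80×10⁻⁶)/(1.65)] = -2.44×10⁵ V.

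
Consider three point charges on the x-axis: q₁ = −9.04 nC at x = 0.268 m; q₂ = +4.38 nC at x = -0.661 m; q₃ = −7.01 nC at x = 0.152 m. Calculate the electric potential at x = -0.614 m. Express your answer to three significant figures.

The total potential is the scalar sum of each charge's contribution, V = Σ kqᵢ/rᵢ.
Distances from the field point to each charge: r₁ = 0.882 m, r₂ = 0.0470 m, r₃ = 0.766 m.
V = k[(-9.04×10⁻⁹)/(0.882) + (4.38×10⁻⁹)/(0.0470) + (-7.01×10⁻⁹)/(0.766)] = 663 V.

663 V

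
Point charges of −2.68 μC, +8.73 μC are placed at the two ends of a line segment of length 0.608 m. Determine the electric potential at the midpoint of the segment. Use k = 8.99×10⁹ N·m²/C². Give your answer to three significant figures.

Electric potential is a scalar, so the contributions from each charge add algebraically: V = Σ kqᵢ/rᵢ.
Each charge is 0.304 m from the midpoint.
V = k[(-2.68×10⁻⁶)/(0.304) + (8.73×10⁻⁶)/(0.304)] = 1.79×10⁵ V.

1.79×10⁵ V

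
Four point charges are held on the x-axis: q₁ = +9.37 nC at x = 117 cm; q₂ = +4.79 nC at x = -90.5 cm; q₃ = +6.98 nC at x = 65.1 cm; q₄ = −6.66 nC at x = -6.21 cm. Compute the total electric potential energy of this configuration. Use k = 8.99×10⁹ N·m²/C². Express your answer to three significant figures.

The assembly work is the sum of pairwise potential energies, U = Σ_{i<j} kqᵢqⱼ/rᵢⱼ.
Pair separations: r₁₂ = 2.08 m, r₁₃ = 0.519 m, r₁₄ = 1.23 m, r₂₃ = 1.56 m, r₂₄ = 0.843 m, r₃₄ = 0.713 m.
Summing all 6 pair terms gives U = 1.39×10⁻⁷ J.

1.39×10⁻⁷ J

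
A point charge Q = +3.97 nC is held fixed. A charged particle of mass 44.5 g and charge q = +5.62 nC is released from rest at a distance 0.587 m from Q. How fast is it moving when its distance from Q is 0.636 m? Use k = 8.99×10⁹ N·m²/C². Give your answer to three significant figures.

Only the electrostatic force acts, so mechanical energy is conserved: ½mv² = U₁ − U₂ = kQq(1/r₁ − 1/r₂).
U₁ − U₂ = (8.99×10⁹ N·m²/C²)(3.97×10⁻⁹ C)(5.62×10⁻⁹ C)(1/0.587 − 1/0.636) = 2.63×10⁻⁸ J.
v = √(2·2.63×10⁻⁸/0.0445) = 1.09×10⁻³ m/s.

1.09×10⁻³ m/s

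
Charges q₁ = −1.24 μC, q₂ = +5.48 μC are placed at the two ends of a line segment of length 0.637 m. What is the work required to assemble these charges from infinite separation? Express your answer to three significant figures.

The assembly work is the sum of pairwise potential energies, U = Σ_{i<j} kqᵢqⱼ/rᵢⱼ.
The separation is r = 0.637 m.
U = (-0.0959) = -0.0959 J.

-0.0959 J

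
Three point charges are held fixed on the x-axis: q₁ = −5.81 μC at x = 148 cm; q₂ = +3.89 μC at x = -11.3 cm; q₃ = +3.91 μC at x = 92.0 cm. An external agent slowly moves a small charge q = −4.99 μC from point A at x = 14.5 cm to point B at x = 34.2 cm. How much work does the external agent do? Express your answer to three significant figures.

For quasistatic motion the external work equals the change in potential energy: W_ext = qΔV = q(V_B − V_A).
At A: distances to the source charges are 1.33 m, 0.258 m, 0.775 m; V_A = Σ kqᵢ/rᵢ = 1.42×10⁵ V.
At B: distances to the source charges are 1.14 m, 0.455 m, 0.578 m; V_B = Σ kqᵢ/rᵢ = 9.18×10⁴ V.
ΔV = V_B − V_A = -5.00×10⁴ V.
W_ext = qΔV = (-4.99×10⁻⁶ C)(-5.00×10⁴ V) = 0.250 J.

0.250 J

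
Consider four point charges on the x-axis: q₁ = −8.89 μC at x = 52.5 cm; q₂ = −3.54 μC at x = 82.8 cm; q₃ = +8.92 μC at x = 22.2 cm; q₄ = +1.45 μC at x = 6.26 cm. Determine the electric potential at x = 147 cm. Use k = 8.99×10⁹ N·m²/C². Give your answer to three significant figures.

-6.06×10⁴ V

The total potential is the scalar sum of each charge's contribution, V = Σ kqᵢ/rᵢ.
Distances from the field point to each charge: r₁ = 0.945 m, r₂ = 0.642 m, r₃ = 1.25 m, r₄ = 1.41 m.
V = k[(-8.89×10⁻⁶)/(0.945) + (-3.54×10⁻⁶)/(0.642) + (8.92×10⁻⁶)/(1.25) + (1.45×10⁻⁶)/(1.41)] = -6.06×10⁴ V.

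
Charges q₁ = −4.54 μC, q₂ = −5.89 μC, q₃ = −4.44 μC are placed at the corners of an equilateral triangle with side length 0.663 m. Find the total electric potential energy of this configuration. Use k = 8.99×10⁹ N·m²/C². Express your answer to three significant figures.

0.991 J

The work to assemble the configuration equals its total potential energy, U = Σ kqᵢqⱼ/rᵢⱼ over all pairs.
All three pair separations equal the side length, 0.663 m.
U = (0.363) + (0.273) + (0.355) = 0.991 J.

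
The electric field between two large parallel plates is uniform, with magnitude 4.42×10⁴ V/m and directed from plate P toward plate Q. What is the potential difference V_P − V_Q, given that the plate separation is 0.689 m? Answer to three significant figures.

3.05×10⁴ V

In a uniform field, potential decreases in the direction of E: ΔV = −E·d for a displacement d parallel to E.
Going from Q to P is a displacement of 0.689 m opposite to the field, so V_P − V_Q = +Ed = 3.05×10⁴ V.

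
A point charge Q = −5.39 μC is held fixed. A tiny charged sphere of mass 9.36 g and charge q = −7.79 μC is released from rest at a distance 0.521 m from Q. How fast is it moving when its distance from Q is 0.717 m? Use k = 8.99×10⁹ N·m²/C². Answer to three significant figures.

6.51 m/s

Only the electrostatic force acts, so mechanical energy is conserved: ½mv² = U₁ − U₂ = kQq(1/r₁ − 1/r₂).
U₁ − U₂ = (8.99×10⁹ N·m²/C²)(-5.39×10⁻⁶ C)(-7.79×10⁻⁶ C)(1/0.521 − 1/0.717) = 0.198 J.
v = √(2·0.198/9.36×10⁻³) = 6.51 m/s.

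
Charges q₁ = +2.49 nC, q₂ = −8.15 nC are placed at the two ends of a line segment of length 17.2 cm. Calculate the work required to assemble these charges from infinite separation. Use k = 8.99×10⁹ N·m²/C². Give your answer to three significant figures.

-1.06×10⁻⁶ J

The assembly work is the sum of pairwise potential energies, U = Σ_{i<j} kqᵢqⱼ/rᵢⱼ.
The separation is r = 0.172 m.
U = (-1.06×10⁻⁶) = -1.06×10⁻⁶ J.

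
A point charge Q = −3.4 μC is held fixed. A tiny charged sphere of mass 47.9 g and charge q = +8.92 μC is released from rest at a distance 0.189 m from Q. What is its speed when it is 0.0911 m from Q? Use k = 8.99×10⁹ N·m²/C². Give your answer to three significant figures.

Only the electrostatic force acts, so mechanical energy is conserved: ½mv² = U₁ − U₂ = kQq(1/r₁ − 1/r₂).
U₁ − U₂ = (8.99×10⁹ N·m²/C²)(-3.40×10⁻⁶ C)(8.92×10⁻⁶ C)(1/0.189 − 1/0.0911) = 1.55 J.
v = √(2·1.55/0.0479) = 8.05 m/s.

8.05 m/s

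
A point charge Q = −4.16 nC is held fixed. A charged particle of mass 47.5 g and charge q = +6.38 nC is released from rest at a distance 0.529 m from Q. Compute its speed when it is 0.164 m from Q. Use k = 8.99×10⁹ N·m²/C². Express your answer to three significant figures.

6.50×10⁻³ m/s

Only the electrostatic force acts, so mechanical energy is conserved: ½mv² = U₁ − U₂ = kQq(1/r₁ − 1/r₂).
U₁ − U₂ = (8.99×10⁹ N·m²/C²)(-4.16×10⁻⁹ C)(6.38×10⁻⁹ C)(1/0.529 − 1/0.164) = 1.00×10⁻⁶ J.
v = √(2·1.00×10⁻⁶/0.0475) = 6.50×10⁻³ m/s.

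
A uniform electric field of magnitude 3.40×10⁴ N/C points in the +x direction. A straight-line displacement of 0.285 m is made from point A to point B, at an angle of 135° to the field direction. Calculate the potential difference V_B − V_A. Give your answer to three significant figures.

6850 V

Only the component of displacement along E changes the potential: ΔV = −E·d·cosθ.
ΔV = −(3.40×10⁴ V/m)(0.285 m)cos135° = 6850 V.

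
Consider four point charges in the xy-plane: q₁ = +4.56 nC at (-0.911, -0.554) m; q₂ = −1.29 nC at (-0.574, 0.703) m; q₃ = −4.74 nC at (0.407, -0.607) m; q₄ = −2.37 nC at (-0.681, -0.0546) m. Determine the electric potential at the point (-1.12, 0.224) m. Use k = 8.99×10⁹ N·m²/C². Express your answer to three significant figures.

The total potential is the scalar sum of each charge's contribution, V = Σ kqᵢ/rᵢ.
Distances from the field point to each charge: r₁ = 0.806 m, r₂ = 0.726 m, r₃ = 1.74 m, r₄ = 0.520 m.
V = k[(4.56×10⁻⁹)/(0.806) + (-1.29×10⁻⁹)/(0.726) + (-4.74×10⁻⁹)/(1.74) + (-2.37×10⁻⁹)/(0.520)] = -30.6 V.

-30.6 V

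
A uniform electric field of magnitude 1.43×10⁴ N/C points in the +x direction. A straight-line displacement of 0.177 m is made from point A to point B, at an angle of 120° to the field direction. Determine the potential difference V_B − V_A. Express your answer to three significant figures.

Only the component of displacement along E changes the potential: ΔV = −E·d·cosθ.
ΔV = −(1.43×10⁴ V/m)(0.177 m)cos120° = 1270 V.

1270 V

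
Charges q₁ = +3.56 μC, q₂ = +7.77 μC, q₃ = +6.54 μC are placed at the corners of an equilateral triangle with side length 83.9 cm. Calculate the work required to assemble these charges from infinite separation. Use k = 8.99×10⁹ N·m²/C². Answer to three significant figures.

The assembly work is the sum of pairwise potential energies, U = Σ_{i<j} kqᵢqⱼ/rᵢⱼ.
All three pair separations equal the side length, 0.839 m.
U = (0.296) + (0.249) + (0.544) = 1.09 J.

1.09 J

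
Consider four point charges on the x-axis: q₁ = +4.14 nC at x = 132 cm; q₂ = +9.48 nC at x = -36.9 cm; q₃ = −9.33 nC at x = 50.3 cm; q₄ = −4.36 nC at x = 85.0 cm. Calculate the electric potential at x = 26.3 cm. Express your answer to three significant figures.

Electric potential is a scalar, so the contributions from each charge add algebraically: V = Σ kqᵢ/rᵢ.
Distances from the field point to each charge: r₁ = 1.06 m, r₂ = 0.632 m, r₃ = 0.240 m, r₄ = 0.587 m.
V = k[(4.14×10⁻⁹)/(1.06) + (9.48×10⁻⁹)/(0.632) + (-9.33×10⁻⁹)/(0.240) + (-4.36×10⁻⁹)/(0.587)] = -246 V.

-246 V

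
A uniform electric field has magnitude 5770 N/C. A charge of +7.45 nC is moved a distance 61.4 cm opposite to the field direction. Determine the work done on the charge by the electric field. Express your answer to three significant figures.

The potential change for a displacement 61.4 cm opposite to the field direction is ΔV = +Ed = 3540 V.
W_field = −qΔV = -2.64×10⁻⁵ J.

-2.64×10⁻⁵ J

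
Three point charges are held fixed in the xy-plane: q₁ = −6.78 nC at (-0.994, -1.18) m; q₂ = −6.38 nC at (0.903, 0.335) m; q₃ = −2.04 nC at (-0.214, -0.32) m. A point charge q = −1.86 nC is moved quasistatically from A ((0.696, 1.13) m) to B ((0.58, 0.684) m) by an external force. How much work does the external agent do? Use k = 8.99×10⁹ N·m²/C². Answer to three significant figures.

1.08×10⁻⁷ J

For quasistatic motion the external work equals the change in potential energy: W_ext = qΔV = q(V_B − V_A).
At A: distances to the source charges are 2.86 m, 0.822 m, 1.71 m; V_A = Σ kqᵢ/rᵢ = -102 V.
At B: distances to the source charges are 2.44 m, 0.476 m, 1.28 m; V_B = Σ kqᵢ/rᵢ = -160 V.
ΔV = V_B − V_A = -58.1 V.
W_ext = qΔV = (-1.86×10⁻⁹ C)(-58.1 V) = 1.08×10⁻⁷ J.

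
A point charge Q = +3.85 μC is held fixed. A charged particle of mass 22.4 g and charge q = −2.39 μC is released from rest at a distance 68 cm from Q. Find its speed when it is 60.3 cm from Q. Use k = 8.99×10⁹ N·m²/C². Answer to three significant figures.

1.18 m/s

Only the electrostatic force acts, so mechanical energy is conserved: ½mv² = U₁ − U₂ = kQq(1/r₁ − 1/r₂).
U₁ − U₂ = (8.99×10⁹ N·m²/C²)(3.85×10⁻⁶ C)(-2.39×10⁻⁶ C)(1/0.680 − 1/0.603) = 0.0155 J.
v = √(2·0.0155/0.0224) = 1.18 m/s.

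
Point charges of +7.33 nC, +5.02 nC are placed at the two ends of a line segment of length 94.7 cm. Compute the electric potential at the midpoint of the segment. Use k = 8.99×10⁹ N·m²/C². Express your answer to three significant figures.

234 V

The total potential is the scalar sum of each charge's contribution, V = Σ kqᵢ/rᵢ.
Each charge is 0.474 m from the midpoint.
V = k[(7.33×10⁻⁹)/(0.474) + (5.02×10⁻⁹)/(0.474)] = 234 V.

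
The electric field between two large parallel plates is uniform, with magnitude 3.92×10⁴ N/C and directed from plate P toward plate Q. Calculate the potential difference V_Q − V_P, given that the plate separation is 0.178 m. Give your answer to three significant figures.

In a uniform field, potential decreases in the direction of E: ΔV = −E·d for a displacement d parallel to E.
Going from P to Q is a displacement of 0.178 m along the field, so V_Q − V_P = −Ed = -6980 V.

-6980 V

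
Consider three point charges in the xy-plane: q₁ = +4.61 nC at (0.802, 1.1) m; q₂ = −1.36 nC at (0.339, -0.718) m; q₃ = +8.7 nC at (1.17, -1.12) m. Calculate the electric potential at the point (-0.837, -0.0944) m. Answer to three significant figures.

Electric potential is a scalar, so the contributions from each charge add algebraically: V = Σ kqᵢ/rᵢ.
Distances from the field point to each charge: r₁ = 2.03 m, r₂ = 1.33 m, r₃ = 2.25 m.
V = k[(4.61×10⁻⁹)/(2.03) + (-1.36×10⁻⁹)/(1.33) + (8.70×10⁻⁹)/(2.25)] = 46.0 V.

46.0 V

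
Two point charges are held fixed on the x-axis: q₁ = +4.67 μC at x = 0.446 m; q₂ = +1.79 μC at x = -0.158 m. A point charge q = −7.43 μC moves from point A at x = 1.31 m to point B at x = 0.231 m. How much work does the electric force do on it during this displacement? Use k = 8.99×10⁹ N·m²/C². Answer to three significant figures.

1.32 J

The work done by the electric force is W_field = −ΔU = −q(V_B − V_A) = q(V_A − V_B).
At A: distances to the source charges are 0.864 m, 1.47 m; V_A = Σ kqᵢ/rᵢ = 5.96×10⁴ V.
At B: distances to the source charges are 0.215 m, 0.389 m; V_B = Σ kqᵢ/rᵢ = 2.37×10⁵ V.
ΔV = V_B − V_A = 1.77×10⁵ V.
W_field = −qΔV = −(-7.43×10⁻⁶ C)(1.77×10⁵ V) = 1.32 J.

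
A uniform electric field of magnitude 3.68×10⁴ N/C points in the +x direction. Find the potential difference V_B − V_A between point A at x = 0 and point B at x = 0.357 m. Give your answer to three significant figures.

-1.31×10⁴ V

In a uniform field, potential decreases in the direction of E: V_B − V_A = −E·Δx.
V_B − V_A = −(3.68×10⁴ V/m)(0.357 m) = -1.31×10⁴ V.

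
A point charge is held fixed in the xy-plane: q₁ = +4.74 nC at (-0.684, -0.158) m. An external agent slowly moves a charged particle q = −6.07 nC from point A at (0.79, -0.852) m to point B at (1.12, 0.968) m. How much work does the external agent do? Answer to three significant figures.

For quasistatic motion the external work equals the change in potential energy: W_ext = qΔV = q(V_B − V_A).
At A: distance to the source charge is 1.63 m; V_A = kq₁/r = 26.2 V.
At B: distance to the source charge is 2.13 m; V_B = kq₁/r = 20.0 V.
ΔV = V_B − V_A = -6.12 V.
W_ext = qΔV = (-6.07×10⁻⁹ C)(-6.12 V) = 3.71×10⁻⁸ J.

3.71×10⁻⁸ J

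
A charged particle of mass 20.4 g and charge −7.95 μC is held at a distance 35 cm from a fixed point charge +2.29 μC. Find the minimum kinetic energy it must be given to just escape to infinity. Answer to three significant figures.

0.468 J

To just escape, total mechanical energy must reach zero at infinity: ½mv²_min + U = 0, so ½mv²_min = −U = |kQq|/r.
|U| = |kQq|/r = (8.99×10⁹ N·m²/C²)(2.29×10⁻⁶)(7.95×10⁻⁶)/(0.350) = 0.468 J.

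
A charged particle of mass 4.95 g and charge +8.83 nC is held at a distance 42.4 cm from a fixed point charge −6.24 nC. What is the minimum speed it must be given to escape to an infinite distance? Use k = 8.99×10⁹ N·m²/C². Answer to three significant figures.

To just escape, total mechanical energy must reach zero at infinity: ½mv²_min + U = 0, so ½mv²_min = −U = |kQq|/r.
|U| = |kQq|/r = (8.99×10⁹ N·m²/C²)(6.24×10⁻⁹)(8.83×10⁻⁹)/(0.424) = 1.17×10⁻⁶ J.
v_min = √(2|U|/m) = √(2·1.17×10⁻⁶/4.95×10⁻³) = 0.0217 m/s.

0.0217 m/s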